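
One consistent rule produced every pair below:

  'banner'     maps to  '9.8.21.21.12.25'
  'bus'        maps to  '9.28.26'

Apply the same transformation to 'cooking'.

Each letter is replaced by its alphabet position (a=1..z=26) + 7.
Applying it to cooking: c=3→10, o=15→22, o=15→22, k=11→18, i=9→16, n=14→21, g=7→14.

10.22.22.18.16.21.14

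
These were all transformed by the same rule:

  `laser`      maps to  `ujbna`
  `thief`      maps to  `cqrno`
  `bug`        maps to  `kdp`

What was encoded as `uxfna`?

lower

Compare letters: l→u is +9, a→j is +9, s→b is +9 — a constant shift. Each letter is shifted forward by 9 in the alphabet (a Caesar shift of +9).
Reversing it on uxfna: u−9=l, x−9=o, f−9=w, n−9=e, a−9=r.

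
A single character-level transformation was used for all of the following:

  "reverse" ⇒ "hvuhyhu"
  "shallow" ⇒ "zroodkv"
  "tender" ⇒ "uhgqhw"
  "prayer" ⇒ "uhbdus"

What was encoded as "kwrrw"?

The output letters match the input read backwards, each shifted +3: reverse reversed is esrever. Read the word backwards and shift each letter +3.
Decoding kwrrw: shift back: k−3=h, w−3=t, r−3=o, r−3=o, w−3=t → htoot; then reverse → tooth.

tooth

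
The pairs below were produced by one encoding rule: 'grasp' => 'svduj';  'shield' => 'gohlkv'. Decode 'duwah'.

extra

The output letters match the input read backwards, each shifted +3: grasp reversed is psarg. Read the word backwards and shift each letter +3.
Decoding duwah: shift back: d−3=a, u−3=r, w−3=t, a−3=x, h−3=e → artxe; then reverse → extra.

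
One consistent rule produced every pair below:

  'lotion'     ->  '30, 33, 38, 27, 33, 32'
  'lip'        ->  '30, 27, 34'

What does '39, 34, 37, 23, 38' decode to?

upset

Each letter is replaced by its alphabet position (a=1..z=26) + 18.
Decoding 39, 34, 37, 23, 38: 39→(39−18)÷1=21=u, 34→(34−18)÷1=16=p, 37→(37−18)÷1=19=s, 23→(23−18)÷1=5=e, 38→(38−18)÷1=20=t.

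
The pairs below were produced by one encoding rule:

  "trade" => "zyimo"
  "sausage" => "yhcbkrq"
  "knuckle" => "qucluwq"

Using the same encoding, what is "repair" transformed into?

In trade: t→z is +6, r→y is +7, a→i is +8, d→m is +9 — the shift increases by 1 each position. Letter i (0-indexed) is shifted by i+6, so successive shifts are 6, 7, 8, ….
On repair: r+6=x, e+7=l, p+8=x, a+9=j, i+10=s, r+11=c.

xlxjsc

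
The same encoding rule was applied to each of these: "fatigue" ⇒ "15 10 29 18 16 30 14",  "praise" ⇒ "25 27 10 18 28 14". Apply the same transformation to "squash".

f is letter #6 and maps to 15: an offset of 9. The number is (letter's place in the alphabet, a=1) + 9.
On squash: s=19→28, q=17→26, u=21→30, a=1→10, s=19→28, h=8→17.

28 26 30 10 28 17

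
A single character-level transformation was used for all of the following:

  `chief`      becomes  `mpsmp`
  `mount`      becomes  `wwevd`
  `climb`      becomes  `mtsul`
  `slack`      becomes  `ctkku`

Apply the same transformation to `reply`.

bmzti

Shifts by position in chief: pos 0: c→m (+10), pos 1: h→p (+8), pos 2: i→s (+10), pos 3: e→m (+8) — repeating every 2. The shifts repeat in a cycle of length 2: positions 0,1,… shift by +10, +8, then the pattern repeats.
Applying it to reply: r+10=b, e+8=m, p+10=z, l+8=t, y+10=i.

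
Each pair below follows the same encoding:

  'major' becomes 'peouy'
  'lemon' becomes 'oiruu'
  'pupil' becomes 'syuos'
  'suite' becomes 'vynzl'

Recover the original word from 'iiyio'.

In major: m→p is +3, a→e is +4, j→o is +5, o→u is +6 — the shift increases by 1 each position. Letter i (0-indexed) is shifted by i+3, so successive shifts are 3, 4, 5, ….
Decoding iiyio: i−3=f, i−4=e, y−5=t, i−6=c, o−7=h.

fetch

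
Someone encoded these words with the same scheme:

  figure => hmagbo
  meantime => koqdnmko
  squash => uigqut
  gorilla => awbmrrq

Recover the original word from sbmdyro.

wrinkle

f(5)→h(7) and i(8)→m(12) fit y≡19x+16 (mod 26); the inverse of 19 mod 26 is 11. Treating letters as 0–25, the rule is x ↦ 19x + 16 (mod 26).
Decoding sbmdyro: s(18)→11·(18−16)≡22=w; b(1)→11·(1−16)≡17=r; m(12)→11·(12−16)≡8=i; d(3)→11·(3−16)≡13=n; y(24)→11·(24−16)≡10=k; r(17)→11·(17−16)≡11=l; o(14)→11·(14−16)≡4=e (all mod 26).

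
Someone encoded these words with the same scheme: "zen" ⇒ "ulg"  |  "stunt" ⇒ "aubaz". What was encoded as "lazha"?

The word is reversed, then every letter is shifted forward by 7.
Undoing it on lazha: shift back: l−7=e, a−7=t, z−7=s, h−7=a, a−7=t → etsat; then reverse → taste.

taste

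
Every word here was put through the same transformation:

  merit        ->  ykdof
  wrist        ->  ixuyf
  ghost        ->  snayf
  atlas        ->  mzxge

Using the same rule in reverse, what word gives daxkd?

ruler

The shifts repeat in a cycle of length 2: positions 0,1,… shift by +12, +6, then the pattern repeats.
Undoing it on daxkd: d−12=r, a−6=u, x−12=l, k−6=e, d−12=r.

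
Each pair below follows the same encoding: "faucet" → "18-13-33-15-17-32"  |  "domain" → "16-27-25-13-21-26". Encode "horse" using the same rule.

20-27-30-31-17

The number is (letter's place in the alphabet, a=1) + 12.
Applying it to horse: h=8→20, o=15→27, r=18→30, s=19→31, e=5→17.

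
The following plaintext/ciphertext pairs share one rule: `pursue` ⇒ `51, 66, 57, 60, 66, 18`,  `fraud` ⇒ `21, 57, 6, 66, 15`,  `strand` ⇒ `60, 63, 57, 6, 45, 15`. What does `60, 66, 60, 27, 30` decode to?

sushi

p(#16)→51 and u(#21)→66: differences scale by 3, so n = 3·pos + 3. The formula is n = 3×(alphabet index, a=1) + 3.
Reversing it on 60, 66, 60, 27, 30: 60→(60−3)÷3=19=s, 66→(66−3)÷3=21=u, 60→(60−3)÷3=19=s, 27→(27−3)÷3=8=h, 30→(30−3)÷3=9=i.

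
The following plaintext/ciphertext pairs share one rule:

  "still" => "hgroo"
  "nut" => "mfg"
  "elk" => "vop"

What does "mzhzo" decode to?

nasal

Letters are reflected about the middle of the alphabet (position → 25−position): Atbash.
Reversing it on mzhzo: m↔n, z↔a, h↔s, z↔a, o↔l.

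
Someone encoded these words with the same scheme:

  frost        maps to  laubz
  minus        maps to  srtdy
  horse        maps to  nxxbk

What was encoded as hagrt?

Shifts by position in frost: pos 0: f→l (+6), pos 1: r→a (+9), pos 2: o→u (+6), pos 3: s→b (+9) — repeating every 2. A repeating key of period 2 is used — shifts +6, +9 over and over.
Decoding hagrt: h−6=b, a−9=r, g−6=a, r−9=i, t−6=n.

brain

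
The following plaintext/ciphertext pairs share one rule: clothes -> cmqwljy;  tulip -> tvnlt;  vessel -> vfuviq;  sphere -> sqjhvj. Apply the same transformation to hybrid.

hzdumi

In clothes: c→c is +0, l→m is +1, o→q is +2, t→w is +3 — the shift increases by 1 each position. Letter i (0-indexed) is shifted by i+0, so successive shifts are 0, 1, 2, ….
On hybrid: h+0=h, y+1=z, b+2=d, r+3=u, i+4=m, d+5=i.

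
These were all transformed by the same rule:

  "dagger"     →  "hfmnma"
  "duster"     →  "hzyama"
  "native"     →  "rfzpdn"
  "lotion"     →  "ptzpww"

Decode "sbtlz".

owner

In dagger: d→h is +4, a→f is +5, g→m is +6, g→n is +7 — the shift increases by 1 each position. Letter i (0-indexed) is shifted by i+4, so successive shifts are 4, 5, 6, ….
Reversing it on sbtlz: s−4=o, b−5=w, t−6=n, l−7=e, z−8=r.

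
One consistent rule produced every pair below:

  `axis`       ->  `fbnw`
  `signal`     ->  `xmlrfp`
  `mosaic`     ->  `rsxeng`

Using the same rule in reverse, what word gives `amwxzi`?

Shifts by position in axis: pos 0: a→f (+5), pos 1: x→b (+4), pos 2: i→n (+5), pos 3: s→w (+4) — repeating every 2. The shifts repeat in a cycle of length 2: positions 0,1,… shift by +5, +4, then the pattern repeats.
Undoing it on amwxzi: a−5=v, m−4=i, w−5=r, x−4=t, z−5=u, i−4=e.

virtue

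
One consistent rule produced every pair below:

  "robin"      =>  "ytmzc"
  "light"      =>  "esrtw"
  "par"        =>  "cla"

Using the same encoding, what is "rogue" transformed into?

The output letters match the input read backwards, each shifted +11: robin reversed is nibor. Read the word backwards and shift each letter +11.
On rogue: reverse → eugor; then shift: e+11=p, u+11=f, g+11=r, o+11=z, r+11=c.

pfrzc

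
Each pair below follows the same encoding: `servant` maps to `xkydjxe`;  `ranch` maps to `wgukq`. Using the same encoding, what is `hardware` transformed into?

mgylfkcq

The shift increases by 1 at each position, starting from +5: 5, 6, 7, ….
On hardware: h+5=m, a+6=g, r+7=y, d+8=l, w+9=f, a+10=k, r+11=c, e+12=q.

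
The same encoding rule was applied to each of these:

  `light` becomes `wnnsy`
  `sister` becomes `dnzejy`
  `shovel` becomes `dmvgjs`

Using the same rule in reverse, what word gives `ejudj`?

tense

Shifts by position in light: pos 0: l→w (+11), pos 1: i→n (+5), pos 2: g→n (+7), pos 3: h→s (+11), pos 4: t→y (+5) — repeating every 3. It's a Vigenère-style cipher with numeric key [11,5,7]: position i shifts by key[i mod 3].
Decoding ejudj: e−11=t, j−5=e, u−7=n, d−11=s, j−5=e.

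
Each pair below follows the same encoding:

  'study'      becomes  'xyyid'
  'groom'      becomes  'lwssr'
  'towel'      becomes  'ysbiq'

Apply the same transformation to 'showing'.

The shift depends on letter class: consonant s→x is +5, but vowel u→y is +4. The rule splits by letter class: vowels +4, consonants +5.
Applying it to showing: s(cons)+5=x, h(cons)+5=m, o(vowel)+4=s, w(cons)+5=b, i(vowel)+4=m, n(cons)+5=s, g(cons)+5=l.

xmsbmsl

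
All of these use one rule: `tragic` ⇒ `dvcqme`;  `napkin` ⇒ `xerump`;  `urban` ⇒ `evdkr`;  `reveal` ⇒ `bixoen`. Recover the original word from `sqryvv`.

Shifts by position in tragic: pos 0: t→d (+10), pos 1: r→v (+4), pos 2: a→c (+2), pos 3: g→q (+10), pos 4: i→m (+4), pos 5: c→e (+2) — repeating every 3. The shifts repeat in a cycle of length 3: positions 0,1,… shift by +10, +4, +2, then the pattern repeats.
Undoing it on sqryvv: s−10=i, q−4=m, r−2=p, y−10=o, v−4=r, v−2=t.

import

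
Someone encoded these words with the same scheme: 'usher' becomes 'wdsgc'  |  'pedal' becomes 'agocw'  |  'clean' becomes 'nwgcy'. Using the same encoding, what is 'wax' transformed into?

The shift depends on letter class: consonant s→d is +11, but vowel u→w is +2. Vowels shift forward by 2 and consonants shift forward by 11.
On wax: w(cons)+11=h, a(vowel)+2=c, x(cons)+11=i.

hci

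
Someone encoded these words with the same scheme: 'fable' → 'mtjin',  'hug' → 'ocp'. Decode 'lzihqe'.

The output letters match the input read backwards, each shifted +8: fable reversed is elbaf. The word is reversed, then every letter is shifted forward by 8.
Reversing it on lzihqe: shift back: l−8=d, z−8=r, i−8=a, h−8=z, q−8=i, e−8=w → draziw; then reverse → wizard.

wizard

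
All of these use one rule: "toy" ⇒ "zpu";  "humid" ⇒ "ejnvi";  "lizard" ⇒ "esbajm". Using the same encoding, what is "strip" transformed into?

qjsut

The output letters match the input read backwards, each shifted +1: toy reversed is yot. Read the word backwards and shift each letter +1.
Applying it to strip: reverse → pirts; then shift: p+1=q, i+1=j, r+1=s, t+1=u, s+1=t.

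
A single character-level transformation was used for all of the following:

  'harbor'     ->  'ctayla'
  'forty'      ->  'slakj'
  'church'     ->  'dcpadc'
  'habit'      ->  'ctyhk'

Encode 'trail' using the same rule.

kathw

h(7)→c(2) and a(0)→t(19) fit y≡5x+19 (mod 26); the inverse of 5 mod 26 is 21. Each letter's alphabet position (a=0..z=25) is mapped through 5·x+19 mod 26 — an affine cipher.
Applying it to trail: t(19)→5·19+19≡10=k; r(17)→5·17+19≡0=a; a(0)→5·0+19≡19=t; i(8)→5·8+19≡7=h; l(11)→5·11+19≡22=w (all mod 26).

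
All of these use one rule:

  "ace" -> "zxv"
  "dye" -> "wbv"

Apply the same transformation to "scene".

hxvmv

Each letter is replaced by its mirror in the alphabet: a↔z, b↔y, c↔x, and so on (the Atbash cipher).
Applying it to scene: s↔h, c↔x, e↔v, n↔m, e↔v.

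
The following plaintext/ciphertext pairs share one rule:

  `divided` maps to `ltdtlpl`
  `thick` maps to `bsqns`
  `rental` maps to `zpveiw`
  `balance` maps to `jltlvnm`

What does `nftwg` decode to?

Shifts by position in divided: pos 0: d→l (+8), pos 1: i→t (+11), pos 2: v→d (+8), pos 3: i→t (+11) — repeating every 2. It's a Vigenère-style cipher with numeric key [8,11]: position i shifts by key[i mod 2].
Decoding nftwg: n−8=f, f−11=u, t−8=l, w−11=l, g−8=y.

fully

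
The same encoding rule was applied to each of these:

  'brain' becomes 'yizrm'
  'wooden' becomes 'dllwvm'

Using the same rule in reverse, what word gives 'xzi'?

car

Each pair mirrors across the alphabet (b↔y, r↔i, a↔z): positions sum to 25. Each letter is replaced by its mirror in the alphabet: a↔z, b↔y, c↔x, and so on (the Atbash cipher).
Decoding xzi: x↔c, z↔a, i↔r.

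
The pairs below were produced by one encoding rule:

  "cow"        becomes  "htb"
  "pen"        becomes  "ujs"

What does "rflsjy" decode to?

magnet

Compare letters: c→h is +5, o→t is +5, w→b is +5 — a constant shift. Each letter is shifted forward by 5 in the alphabet (a Caesar shift of +5).
Decoding rflsjy: r−5=m, f−5=a, l−5=g, s−5=n, j−5=e, y−5=t.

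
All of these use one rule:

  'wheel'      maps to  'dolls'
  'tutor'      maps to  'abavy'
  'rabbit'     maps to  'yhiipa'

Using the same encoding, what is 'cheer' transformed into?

jolly

Compare letters: w→d is +7, h→o is +7, e→l is +7 — a constant shift. This is a Caesar cipher with shift 7.
For cheer: c+7=j, h+7=o, e+7=l, e+7=l, r+7=y.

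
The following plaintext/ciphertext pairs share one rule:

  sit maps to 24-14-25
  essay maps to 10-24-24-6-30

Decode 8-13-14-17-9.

child

The number is (letter's place in the alphabet, a=1) + 5.
Decoding 8-13-14-17-9: 8→(8−5)÷1=3=c, 13→(13−5)÷1=8=h, 14→(14−5)÷1=9=i, 17→(17−5)÷1=12=l, 9→(9−5)÷1=4=d.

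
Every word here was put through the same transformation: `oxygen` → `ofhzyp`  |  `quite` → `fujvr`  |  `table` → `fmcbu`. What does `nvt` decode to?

sum

Two steps: reverse the string, then apply a Caesar shift of +1.
Reversing it on nvt: shift back: n−1=m, v−1=u, t−1=s → mus; then reverse → sum.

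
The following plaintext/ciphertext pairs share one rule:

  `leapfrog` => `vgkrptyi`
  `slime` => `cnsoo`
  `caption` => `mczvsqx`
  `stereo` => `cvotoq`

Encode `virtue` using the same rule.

The shifts repeat in a cycle of length 2: positions 0,1,… shift by +10, +2, then the pattern repeats.
On virtue: v+10=f, i+2=k, r+10=b, t+2=v, u+10=e, e+2=g.

fkbveg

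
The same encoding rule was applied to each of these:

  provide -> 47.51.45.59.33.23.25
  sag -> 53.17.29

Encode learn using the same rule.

p(#16)→47 and r(#18)→51: differences scale by 2, so n = 2·pos + 15. With a=1..z=26, the number is 2·pos + 15.
On learn: l=12→39, e=5→25, a=1→17, r=18→51, n=14→43.

39.25.17.51.43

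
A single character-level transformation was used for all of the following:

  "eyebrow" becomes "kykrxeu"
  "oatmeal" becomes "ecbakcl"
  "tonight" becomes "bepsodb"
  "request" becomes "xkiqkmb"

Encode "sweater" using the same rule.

mukcbkx

Treating letters as 0–25, the rule is x ↦ 15x + 2 (mod 26).
Applying it to sweater: s(18)→15·18+2≡12=m; w(22)→15·22+2≡20=u; e(4)→15·4+2≡10=k; a(0)→15·0+2≡2=c; t(19)→15·19+2≡1=b; e(4)→15·4+2≡10=k; r(17)→15·17+2≡23=x (all mod 26).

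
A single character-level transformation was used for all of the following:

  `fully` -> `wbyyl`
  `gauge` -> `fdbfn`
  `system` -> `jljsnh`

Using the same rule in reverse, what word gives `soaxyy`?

This is an affine cipher: with a=0,…,z=25, each position x becomes (9x+3) mod 26.
Undoing it on soaxyy: s(18)→3·(18−3)≡19=t; o(14)→3·(14−3)≡7=h; a(0)→3·(0−3)≡17=r; x(23)→3·(23−3)≡8=i; y(24)→3·(24−3)≡11=l; y(24)→3·(24−3)≡11=l (all mod 26).

thrill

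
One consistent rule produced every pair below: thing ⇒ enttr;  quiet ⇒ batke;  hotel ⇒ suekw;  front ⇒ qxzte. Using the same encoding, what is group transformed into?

rxzaa

Shifts by position in thing: pos 0: t→e (+11), pos 1: h→n (+6), pos 2: i→t (+11), pos 3: n→t (+6) — repeating every 2. The shifts repeat in a cycle of length 2: positions 0,1,… shift by +11, +6, then the pattern repeats.
Applying it to group: g+11=r, r+6=x, o+11=z, u+6=a, p+11=a.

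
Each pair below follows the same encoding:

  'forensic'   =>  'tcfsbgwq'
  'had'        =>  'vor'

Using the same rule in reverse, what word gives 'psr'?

bed

Compare letters: f→t is +14, o→c is +14, r→f is +14 — a constant shift. This is a Caesar cipher with shift 14.
Reversing it on psr: p−14=b, s−14=e, r−14=d.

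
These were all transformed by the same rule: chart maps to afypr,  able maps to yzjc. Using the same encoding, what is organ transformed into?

mpeyl

Compare letters: c→a is +24, h→f is +24, a→y is +24 — a constant shift. Each letter is shifted forward by 24 in the alphabet (a Caesar shift of +24).
On organ: o+24=m, r+24=p, g+24=e, a+24=y, n+24=l.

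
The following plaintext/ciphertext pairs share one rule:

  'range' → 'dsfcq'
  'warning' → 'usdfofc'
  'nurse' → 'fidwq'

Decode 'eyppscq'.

r(17)→d(3) and a(0)→s(18) fit y≡19x+18 (mod 26); the inverse of 19 mod 26 is 11. Treating letters as 0–25, the rule is x ↦ 19x + 18 (mod 26).
Reversing it on eyppscq: e(4)→11·(4−18)≡2=c; y(24)→11·(24−18)≡14=o; p(15)→11·(15−18)≡19=t; p(15)→11·(15−18)≡19=t; s(18)→11·(18−18)≡0=a; c(2)→11·(2−18)≡6=g; q(16)→11·(16−18)≡4=e (all mod 26).

cottage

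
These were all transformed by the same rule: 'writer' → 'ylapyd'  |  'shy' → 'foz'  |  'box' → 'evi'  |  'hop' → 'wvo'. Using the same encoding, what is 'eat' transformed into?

ahl

The output letters match the input read backwards, each shifted +7: writer reversed is retirw. Read the word backwards and shift each letter +7.
Applying it to eat: reverse → tae; then shift: t+7=a, a+7=h, e+7=l.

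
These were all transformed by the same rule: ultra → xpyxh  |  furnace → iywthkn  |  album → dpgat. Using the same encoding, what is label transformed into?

Each letter shifts forward by (position + 3), i.e. 3, 4, 5, … — the shift grows by one for each successive letter.
Applying it to label: l+3=o, a+4=e, b+5=g, e+6=k, l+7=s.

oegks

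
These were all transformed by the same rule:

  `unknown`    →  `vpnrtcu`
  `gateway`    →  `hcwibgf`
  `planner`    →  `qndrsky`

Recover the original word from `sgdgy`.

react

In unknown: u→v is +1, n→p is +2, k→n is +3, n→r is +4 — the shift increases by 1 each position. Each letter shifts forward by (position + 1), i.e. 1, 2, 3, … — the shift grows by one for each successive letter.
Decoding sgdgy: s−1=r, g−2=e, d−3=a, g−4=c, y−5=t.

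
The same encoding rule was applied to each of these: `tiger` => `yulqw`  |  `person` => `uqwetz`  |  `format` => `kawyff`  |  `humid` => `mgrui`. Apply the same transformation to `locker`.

Shifts by position in tiger: pos 0: t→y (+5), pos 1: i→u (+12), pos 2: g→l (+5), pos 3: e→q (+12) — repeating every 2. The shifts repeat in a cycle of length 2: positions 0,1,… shift by +5, +12, then the pattern repeats.
For locker: l+5=q, o+12=a, c+5=h, k+12=w, e+5=j, r+12=d.

qahwjd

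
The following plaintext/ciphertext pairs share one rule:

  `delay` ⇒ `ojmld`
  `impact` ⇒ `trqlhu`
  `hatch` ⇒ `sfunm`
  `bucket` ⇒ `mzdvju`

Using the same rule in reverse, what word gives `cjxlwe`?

reward

Shifts by position in delay: pos 0: d→o (+11), pos 1: e→j (+5), pos 2: l→m (+1), pos 3: a→l (+11), pos 4: y→d (+5) — repeating every 3. The shifts repeat in a cycle of length 3: positions 0,1,… shift by +11, +5, +1, then the pattern repeats.
Undoing it on cjxlwe: c−11=r, j−5=e, x−1=w, l−11=a, w−5=r, e−1=d.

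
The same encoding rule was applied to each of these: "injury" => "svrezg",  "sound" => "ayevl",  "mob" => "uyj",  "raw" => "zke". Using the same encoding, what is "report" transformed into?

zoxyzb

The shift depends on letter class: consonant n→v is +8, but vowel i→s is +10. Two shifts are in play — +10 for a/e/i/o/u, +8 for every other letter.
Applying it to report: r(cons)+8=z, e(vowel)+10=o, p(cons)+8=x, o(vowel)+10=y, r(cons)+8=z, t(cons)+8=b.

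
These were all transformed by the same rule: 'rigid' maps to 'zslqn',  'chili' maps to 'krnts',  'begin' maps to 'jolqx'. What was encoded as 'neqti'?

Shifts by position in rigid: pos 0: r→z (+8), pos 1: i→s (+10), pos 2: g→l (+5), pos 3: i→q (+8), pos 4: d→n (+10) — repeating every 3. It's a Vigenère-style cipher with numeric key [8,10,5]: position i shifts by key[i mod 3].
Undoing it on neqti: n−8=f, e−10=u, q−5=l, t−8=l, i−10=y.

fully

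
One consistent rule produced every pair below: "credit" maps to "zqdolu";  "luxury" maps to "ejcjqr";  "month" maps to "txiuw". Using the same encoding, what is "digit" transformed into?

c(2)→z(25) and r(17)→q(16) fit y≡15x+21 (mod 26); the inverse of 15 mod 26 is 7. Each letter's alphabet position (a=0..z=25) is mapped through 15·x+21 mod 26 — an affine cipher.
On digit: d(3)→15·3+21≡14=o; i(8)→15·8+21≡11=l; g(6)→15·6+21≡7=h; i(8)→15·8+21≡11=l; t(19)→15·19+21≡20=u (all mod 26).

olhlu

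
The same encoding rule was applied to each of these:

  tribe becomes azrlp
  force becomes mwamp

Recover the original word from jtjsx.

In tribe: t→a is +7, r→z is +8, i→r is +9, b→l is +10 — the shift increases by 1 each position. Each letter shifts forward by (position + 7), i.e. 7, 8, 9, … — the shift grows by one for each successive letter.
Undoing it on jtjsx: j−7=c, t−8=l, j−9=a, s−10=i, x−11=m.

claim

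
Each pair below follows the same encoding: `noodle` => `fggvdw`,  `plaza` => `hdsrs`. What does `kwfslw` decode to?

senate

Compare letters: n→f is +18, o→g is +18, o→g is +18 — a constant shift. It's a constant shift of +18 (ROT18).
Decoding kwfslw: k−18=s, w−18=e, f−18=n, s−18=a, l−18=t, w−18=e.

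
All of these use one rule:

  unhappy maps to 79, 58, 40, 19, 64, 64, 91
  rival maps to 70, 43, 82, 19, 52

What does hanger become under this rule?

40, 19, 58, 37, 31, 70

u(#21)→79 and n(#14)→58: differences scale by 3, so n = 3·pos + 16. With a=1..z=26, the number is 3·pos + 16.
Applying it to hanger: h=8→40, a=1→19, n=14→58, g=7→37, e=5→31, r=18→70.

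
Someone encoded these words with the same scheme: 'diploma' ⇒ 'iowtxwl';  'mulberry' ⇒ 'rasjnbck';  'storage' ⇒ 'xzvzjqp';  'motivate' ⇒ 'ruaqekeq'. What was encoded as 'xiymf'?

In diploma: d→i is +5, i→o is +6, p→w is +7, l→t is +8 — the shift increases by 1 each position. The shift increases by 1 at each position, starting from +5: 5, 6, 7, ….
Decoding xiymf: x−5=s, i−6=c, y−7=r, m−8=e, f−9=w.

screw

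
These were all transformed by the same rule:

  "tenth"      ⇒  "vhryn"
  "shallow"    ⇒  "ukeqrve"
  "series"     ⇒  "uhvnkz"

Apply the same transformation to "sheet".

ukijz

Each letter shifts forward by (position + 2), i.e. 2, 3, 4, … — the shift grows by one for each successive letter.
On sheet: s+2=u, h+3=k, e+4=i, e+5=j, t+6=z.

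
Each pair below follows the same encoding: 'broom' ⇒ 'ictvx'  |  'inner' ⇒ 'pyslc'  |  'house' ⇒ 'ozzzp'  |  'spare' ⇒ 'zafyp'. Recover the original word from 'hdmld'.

Shifts by position in broom: pos 0: b→i (+7), pos 1: r→c (+11), pos 2: o→t (+5), pos 3: o→v (+7), pos 4: m→x (+11) — repeating every 3. The shifts repeat in a cycle of length 3: positions 0,1,… shift by +7, +11, +5, then the pattern repeats.
Decoding hdmld: h−7=a, d−11=s, m−5=h, l−7=e, d−11=s.

ashes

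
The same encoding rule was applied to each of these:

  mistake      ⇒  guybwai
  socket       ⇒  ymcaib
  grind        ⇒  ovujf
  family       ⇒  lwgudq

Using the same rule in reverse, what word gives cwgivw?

camera

Treating letters as 0–25, the rule is x ↦ 3x + 22 (mod 26).
Undoing it on cwgivw: c(2)→9·(2−22)≡2=c; w(22)→9·(22−22)≡0=a; g(6)→9·(6−22)≡12=m; i(8)→9·(8−22)≡4=e; v(21)→9·(21−22)≡17=r; w(22)→9·(22−22)≡0=a (all mod 26).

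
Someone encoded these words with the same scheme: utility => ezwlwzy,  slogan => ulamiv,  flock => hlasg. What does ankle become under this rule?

u(20)→e(4) and t(19)→z(25) fit y≡5x+8 (mod 26); the inverse of 5 mod 26 is 21. This is an affine cipher: with a=0,…,z=25, each position x becomes (5x+8) mod 26.
On ankle: a(0)→5·0+8≡8=i; n(13)→5·13+8≡21=v; k(10)→5·10+8≡6=g; l(11)→5·11+8≡11=l; e(4)→5·4+8≡2=c (all mod 26).

ivglc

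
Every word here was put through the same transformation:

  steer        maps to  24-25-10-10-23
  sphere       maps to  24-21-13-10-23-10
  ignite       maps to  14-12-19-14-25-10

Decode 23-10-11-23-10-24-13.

s is letter #19 and maps to 24: an offset of 5. Each letter is replaced by its alphabet position (a=1..z=26) + 5.
Undoing it on 23-10-11-23-10-24-13: 23→(23−5)÷1=18=r, 10→(10−5)÷1=5=e, 11→(11−5)÷1=6=f, 23→(23−5)÷1=18=r, 10→(10−5)÷1=5=e, 24→(24−5)÷1=19=s, 13→(13−5)÷1=8=h.

refresh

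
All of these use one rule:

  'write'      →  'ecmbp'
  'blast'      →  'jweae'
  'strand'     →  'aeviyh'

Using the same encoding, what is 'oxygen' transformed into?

wicopr

Shifts by position in write: pos 0: w→e (+8), pos 1: r→c (+11), pos 2: i→m (+4), pos 3: t→b (+8), pos 4: e→p (+11) — repeating every 3. A repeating key of period 3 is used — shifts +8, +11, +4 over and over.
On oxygen: o+8=w, x+11=i, y+4=c, g+8=o, e+11=p, n+4=r.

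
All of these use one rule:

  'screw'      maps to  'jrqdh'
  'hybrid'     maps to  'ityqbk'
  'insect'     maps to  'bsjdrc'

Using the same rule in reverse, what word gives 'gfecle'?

laptop

s(18)→j(9) and c(2)→r(17) fit y≡19x+5 (mod 26); the inverse of 19 mod 26 is 11. This is an affine cipher: with a=0,…,z=25, each position x becomes (19x+5) mod 26.
Decoding gfecle: g(6)→11·(6−5)≡11=l; f(5)→11·(5−5)≡0=a; e(4)→11·(4−5)≡15=p; c(2)→11·(2−5)≡19=t; l(11)→11·(11−5)≡14=o; e(4)→11·(4−5)≡15=p (all mod 26).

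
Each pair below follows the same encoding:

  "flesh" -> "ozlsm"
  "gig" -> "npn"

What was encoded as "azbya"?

The output letters match the input read backwards, each shifted +7: flesh reversed is hself. Read the word backwards and shift each letter +7.
Undoing it on azbya: shift back: a−7=t, z−7=s, b−7=u, y−7=r, a−7=t → tsurt; then reverse → trust.

trust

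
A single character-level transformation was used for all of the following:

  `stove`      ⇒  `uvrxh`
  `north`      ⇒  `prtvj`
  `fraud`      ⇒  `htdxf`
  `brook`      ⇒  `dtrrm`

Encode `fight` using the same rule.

The shift depends on letter class: consonant s→u is +2, but vowel o→r is +3. Vowels shift forward by 3 and consonants shift forward by 2.
Applying it to fight: f(cons)+2=h, i(vowel)+3=l, g(cons)+2=i, h(cons)+2=j, t(cons)+2=v.

hlijv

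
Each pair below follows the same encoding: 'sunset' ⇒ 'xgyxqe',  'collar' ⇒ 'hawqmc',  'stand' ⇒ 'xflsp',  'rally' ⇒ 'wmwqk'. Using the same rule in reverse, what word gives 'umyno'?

Shifts by position in sunset: pos 0: s→x (+5), pos 1: u→g (+12), pos 2: n→y (+11), pos 3: s→x (+5), pos 4: e→q (+12), pos 5: t→e (+11) — repeating every 3. It's a Vigenère-style cipher with numeric key [5,12,11]: position i shifts by key[i mod 3].
Decoding umyno: u−5=p, m−12=a, y−11=n, n−5=i, o−12=c.

panic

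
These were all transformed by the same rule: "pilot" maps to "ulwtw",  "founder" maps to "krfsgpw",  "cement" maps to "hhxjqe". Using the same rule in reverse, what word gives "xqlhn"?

snack

Shifts by position in pilot: pos 0: p→u (+5), pos 1: i→l (+3), pos 2: l→w (+11), pos 3: o→t (+5), pos 4: t→w (+3) — repeating every 3. It's a Vigenère-style cipher with numeric key [5,3,11]: position i shifts by key[i mod 3].
Reversing it on xqlhn: x−5=s, q−3=n, l−11=a, h−5=c, n−3=k.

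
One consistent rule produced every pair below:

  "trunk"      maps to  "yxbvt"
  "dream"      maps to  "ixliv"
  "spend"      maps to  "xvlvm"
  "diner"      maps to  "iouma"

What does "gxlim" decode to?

In trunk: t→y is +5, r→x is +6, u→b is +7, n→v is +8 — the shift increases by 1 each position. Each letter shifts forward by (position + 5), i.e. 5, 6, 7, … — the shift grows by one for each successive letter.
Reversing it on gxlim: g−5=b, x−6=r, l−7=e, i−8=a, m−9=d.

bread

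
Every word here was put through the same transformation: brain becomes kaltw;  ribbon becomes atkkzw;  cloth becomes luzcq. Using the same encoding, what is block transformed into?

kuzlt

The shift depends on letter class: consonant b→k is +9, but vowel a→l is +11. Two shifts are in play — +11 for a/e/i/o/u, +9 for every other letter.
For block: b(cons)+9=k, l(cons)+9=u, o(vowel)+11=z, c(cons)+9=l, k(cons)+9=t.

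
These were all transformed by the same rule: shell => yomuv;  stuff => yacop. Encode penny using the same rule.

vlvwi

In shell: s→y is +6, h→o is +7, e→m is +8, l→u is +9 — the shift increases by 1 each position. The shift increases by 1 at each position, starting from +6: 6, 7, 8, ….
On penny: p+6=v, e+7=l, n+8=v, n+9=w, y+10=i.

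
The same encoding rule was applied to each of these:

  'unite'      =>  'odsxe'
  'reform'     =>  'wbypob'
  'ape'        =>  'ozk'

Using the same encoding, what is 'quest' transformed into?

The output letters match the input read backwards, each shifted +10: unite reversed is etinu. The word is reversed, then every letter is shifted forward by 10.
On quest: reverse → tseuq; then shift: t+10=d, s+10=c, e+10=o, u+10=e, q+10=a.

dcoea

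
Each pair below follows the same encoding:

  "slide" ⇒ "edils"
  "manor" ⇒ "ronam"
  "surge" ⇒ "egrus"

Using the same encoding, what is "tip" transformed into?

pit

The output letters match the input read backwards: slide reversed is edils. It's just the letters in reverse order.
For tip: reverse → pit.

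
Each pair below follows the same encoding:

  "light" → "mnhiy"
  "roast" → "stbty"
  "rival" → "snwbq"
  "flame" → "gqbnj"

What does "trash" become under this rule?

Shifts by position in light: pos 0: l→m (+1), pos 1: i→n (+5), pos 2: g→h (+1), pos 3: h→i (+1), pos 4: t→y (+5) — repeating every 3. The shifts repeat in a cycle of length 3: positions 0,1,… shift by +1, +5, +1, then the pattern repeats.
On trash: t+1=u, r+5=w, a+1=b, s+1=t, h+5=m.

uwbtm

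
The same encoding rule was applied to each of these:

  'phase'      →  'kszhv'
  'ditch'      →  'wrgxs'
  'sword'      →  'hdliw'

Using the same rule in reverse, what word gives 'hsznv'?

shame

Each pair mirrors across the alphabet (p↔k, h↔s, a↔z): positions sum to 25. Letters are reflected about the middle of the alphabet (position → 25−position): Atbash.
Decoding hsznv: h↔s, s↔h, z↔a, n↔m, v↔e.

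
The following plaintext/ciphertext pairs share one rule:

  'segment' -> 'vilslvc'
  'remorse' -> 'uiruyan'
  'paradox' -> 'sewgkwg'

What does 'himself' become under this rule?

In segment: s→v is +3, e→i is +4, g→l is +5, m→s is +6 — the shift increases by 1 each position. The shift increases by 1 at each position, starting from +3: 3, 4, 5, ….
For himself: h+3=k, i+4=m, m+5=r, s+6=y, e+7=l, l+8=t, f+9=o.

kmrylto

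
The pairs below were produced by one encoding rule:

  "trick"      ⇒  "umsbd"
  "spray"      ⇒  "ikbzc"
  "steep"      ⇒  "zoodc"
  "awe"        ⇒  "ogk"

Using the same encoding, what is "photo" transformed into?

ydyrz

Read the word backwards and shift each letter +10.
Applying it to photo: reverse → otohp; then shift: o+10=y, t+10=d, o+10=y, h+10=r, p+10=z.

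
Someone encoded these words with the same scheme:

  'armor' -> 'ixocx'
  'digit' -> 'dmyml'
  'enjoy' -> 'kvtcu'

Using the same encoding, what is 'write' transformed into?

gxmlk

a(0)→i(8) and r(17)→x(23) fit y≡7x+8 (mod 26); the inverse of 7 mod 26 is 15. Each letter's alphabet position (a=0..z=25) is mapped through 7·x+8 mod 26 — an affine cipher.
For write: w(22)→7·22+8≡6=g; r(17)→7·17+8≡23=x; i(8)→7·8+8≡12=m; t(19)→7·19+8≡11=l; e(4)→7·4+8≡10=k (all mod 26).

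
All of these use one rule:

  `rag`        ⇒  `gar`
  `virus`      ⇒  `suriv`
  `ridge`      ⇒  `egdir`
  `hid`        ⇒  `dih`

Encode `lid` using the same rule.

dil

The word is simply reversed.
Applying it to lid: reverse → dil.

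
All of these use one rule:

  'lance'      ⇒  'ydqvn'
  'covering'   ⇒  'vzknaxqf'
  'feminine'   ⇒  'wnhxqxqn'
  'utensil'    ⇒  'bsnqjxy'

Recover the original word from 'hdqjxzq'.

mansion

l(11)→y(24) and a(0)→d(3) fit y≡9x+3 (mod 26); the inverse of 9 mod 26 is 3. Treating letters as 0–25, the rule is x ↦ 9x + 3 (mod 26).
Reversing it on hdqjxzq: h(7)→3·(7−3)≡12=m; d(3)→3·(3−3)≡0=a; q(16)→3·(16−3)≡13=n; j(9)→3·(9−3)≡18=s; x(23)→3·(23−3)≡8=i; z(25)→3·(25−3)≡14=o; q(16)→3·(16−3)≡13=n (all mod 26).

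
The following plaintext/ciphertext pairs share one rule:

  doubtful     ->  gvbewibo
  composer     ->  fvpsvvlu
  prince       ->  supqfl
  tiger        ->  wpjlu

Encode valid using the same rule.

The shift depends on letter class: consonant d→g is +3, but vowel o→v is +7. Vowels shift forward by 7 and consonants shift forward by 3.
Applying it to valid: v(cons)+3=y, a(vowel)+7=h, l(cons)+3=o, i(vowel)+7=p, d(cons)+3=g.

yhopg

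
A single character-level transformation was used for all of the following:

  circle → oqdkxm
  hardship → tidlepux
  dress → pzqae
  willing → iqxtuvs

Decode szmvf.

grant

Shifts by position in circle: pos 0: c→o (+12), pos 1: i→q (+8), pos 2: r→d (+12), pos 3: c→k (+8) — repeating every 2. A repeating key of period 2 is used — shifts +12, +8 over and over.
Decoding szmvf: s−12=g, z−8=r, m−12=a, v−8=n, f−12=t.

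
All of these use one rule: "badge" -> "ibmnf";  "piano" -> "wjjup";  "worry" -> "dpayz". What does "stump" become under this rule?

Shifts by position in badge: pos 0: b→i (+7), pos 1: a→b (+1), pos 2: d→m (+9), pos 3: g→n (+7), pos 4: e→f (+1) — repeating every 3. It's a Vigenère-style cipher with numeric key [7,1,9]: position i shifts by key[i mod 3].
For stump: s+7=z, t+1=u, u+9=d, m+7=t, p+1=q.

zudtq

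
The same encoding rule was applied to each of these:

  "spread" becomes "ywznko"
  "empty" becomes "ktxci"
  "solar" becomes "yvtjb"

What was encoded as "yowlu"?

shock

In spread: s→y is +6, p→w is +7, r→z is +8, e→n is +9 — the shift increases by 1 each position. Each letter shifts forward by (position + 6), i.e. 6, 7, 8, … — the shift grows by one for each successive letter.
Reversing it on yowlu: y−6=s, o−7=h, w−8=o, l−9=c, u−10=k.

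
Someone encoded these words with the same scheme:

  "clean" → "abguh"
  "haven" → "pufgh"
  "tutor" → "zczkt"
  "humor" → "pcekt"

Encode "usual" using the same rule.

c(2)→a(0) and l(11)→b(1) fit y≡3x+20 (mod 26); the inverse of 3 mod 26 is 9. Each letter's alphabet position (a=0..z=25) is mapped through 3·x+20 mod 26 — an affine cipher.
Applying it to usual: u(20)→3·20+20≡2=c; s(18)→3·18+20≡22=w; u(20)→3·20+20≡2=c; a(0)→3·0+20≡20=u; l(11)→3·11+20≡1=b (all mod 26).

cwcub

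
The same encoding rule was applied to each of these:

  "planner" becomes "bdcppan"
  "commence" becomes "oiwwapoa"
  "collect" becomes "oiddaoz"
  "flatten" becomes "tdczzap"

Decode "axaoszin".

Treating letters as 0–25, the rule is x ↦ 19x + 2 (mod 26).
Reversing it on axaoszin: a(0)→11·(0−2)≡4=e; x(23)→11·(23−2)≡23=x; a(0)→11·(0−2)≡4=e; o(14)→11·(14−2)≡2=c; s(18)→11·(18−2)≡20=u; z(25)→11·(25−2)≡19=t; i(8)→11·(8−2)≡14=o; n(13)→11·(13−2)≡17=r (all mod 26).

executor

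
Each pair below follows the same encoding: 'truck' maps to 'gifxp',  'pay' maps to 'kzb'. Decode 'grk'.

Each pair mirrors across the alphabet (t↔g, r↔i, u↔f): positions sum to 25. Each letter is replaced by its mirror in the alphabet: a↔z, b↔y, c↔x, and so on (the Atbash cipher).
Undoing it on grk: g↔t, r↔i, k↔p.

tip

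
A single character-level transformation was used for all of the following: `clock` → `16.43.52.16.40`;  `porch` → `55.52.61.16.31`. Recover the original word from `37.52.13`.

job

Each letter becomes 3×(its alphabet position, a=1..z=26) + 7.
Undoing it on 37.52.13: 37→(37−7)÷3=10=j, 52→(52−7)÷3=15=o, 13→(13−7)÷3=2=b.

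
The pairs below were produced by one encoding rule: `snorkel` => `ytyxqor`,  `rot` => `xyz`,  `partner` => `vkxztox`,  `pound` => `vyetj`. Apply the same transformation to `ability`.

khsrsze

The rule splits by letter class: vowels +10, consonants +6.
For ability: a(vowel)+10=k, b(cons)+6=h, i(vowel)+10=s, l(cons)+6=r, i(vowel)+10=s, t(cons)+6=z, y(cons)+6=e.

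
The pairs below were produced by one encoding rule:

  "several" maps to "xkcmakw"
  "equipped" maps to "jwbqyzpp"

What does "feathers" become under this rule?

In several: s→x is +5, e→k is +6, v→c is +7, e→m is +8 — the shift increases by 1 each position. Each letter shifts forward by (position + 5), i.e. 5, 6, 7, … — the shift grows by one for each successive letter.
On feathers: f+5=k, e+6=k, a+7=h, t+8=b, h+9=q, e+10=o, r+11=c, s+12=e.

kkhbqoce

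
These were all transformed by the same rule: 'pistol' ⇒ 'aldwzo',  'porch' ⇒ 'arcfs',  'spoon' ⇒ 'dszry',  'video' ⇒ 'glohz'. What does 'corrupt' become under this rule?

Shifts by position in pistol: pos 0: p→a (+11), pos 1: i→l (+3), pos 2: s→d (+11), pos 3: t→w (+3) — repeating every 2. The shifts repeat in a cycle of length 2: positions 0,1,… shift by +11, +3, then the pattern repeats.
Applying it to corrupt: c+11=n, o+3=r, r+11=c, r+3=u, u+11=f, p+3=s, t+11=e.

nrcufse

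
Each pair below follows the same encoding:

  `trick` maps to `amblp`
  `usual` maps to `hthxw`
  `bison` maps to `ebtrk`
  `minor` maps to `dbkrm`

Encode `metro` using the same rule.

t(19)→a(0) and r(17)→m(12) fit y≡7x+23 (mod 26); the inverse of 7 mod 26 is 15. Treating letters as 0–25, the rule is x ↦ 7x + 23 (mod 26).
On metro: m(12)→7·12+23≡3=d; e(4)→7·4+23≡25=z; t(19)→7·19+23≡0=a; r(17)→7·17+23≡12=m; o(14)→7·14+23≡17=r (all mod 26).

dzamr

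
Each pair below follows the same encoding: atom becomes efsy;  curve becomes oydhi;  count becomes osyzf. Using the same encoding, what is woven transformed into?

Vowels shift forward by 4 and consonants shift forward by 12.
Applying it to woven: w(cons)+12=i, o(vowel)+4=s, v(cons)+12=h, e(vowel)+4=i, n(cons)+12=z.

ishiz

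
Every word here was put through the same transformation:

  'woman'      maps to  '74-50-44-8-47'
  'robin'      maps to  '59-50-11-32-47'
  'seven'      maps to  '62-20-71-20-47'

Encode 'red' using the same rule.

w(#23)→74 and o(#15)→50: differences scale by 3, so n = 3·pos + 5. Each letter becomes 3×(its alphabet position, a=1..z=26) + 5.
Applying it to red: r=18→59, e=5→20, d=4→17.

59-20-17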